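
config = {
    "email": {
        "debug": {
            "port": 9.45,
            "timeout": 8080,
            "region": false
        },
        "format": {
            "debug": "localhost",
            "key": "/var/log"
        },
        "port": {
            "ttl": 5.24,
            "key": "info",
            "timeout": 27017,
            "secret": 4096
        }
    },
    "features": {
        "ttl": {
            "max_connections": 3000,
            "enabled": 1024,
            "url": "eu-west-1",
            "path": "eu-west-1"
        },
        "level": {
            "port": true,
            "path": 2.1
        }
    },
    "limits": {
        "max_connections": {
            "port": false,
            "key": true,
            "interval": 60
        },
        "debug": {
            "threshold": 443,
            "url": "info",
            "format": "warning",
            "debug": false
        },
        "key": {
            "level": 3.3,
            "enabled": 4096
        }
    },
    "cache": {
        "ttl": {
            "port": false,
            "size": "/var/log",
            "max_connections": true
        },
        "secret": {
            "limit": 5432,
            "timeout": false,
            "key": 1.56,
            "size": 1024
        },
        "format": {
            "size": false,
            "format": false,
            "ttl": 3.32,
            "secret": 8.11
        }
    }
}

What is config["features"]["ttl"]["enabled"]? 1024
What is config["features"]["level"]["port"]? True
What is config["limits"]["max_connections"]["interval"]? 60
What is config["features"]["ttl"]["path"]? "eu-west-1"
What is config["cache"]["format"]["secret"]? 8.11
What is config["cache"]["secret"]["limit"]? 5432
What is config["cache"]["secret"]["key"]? 1.56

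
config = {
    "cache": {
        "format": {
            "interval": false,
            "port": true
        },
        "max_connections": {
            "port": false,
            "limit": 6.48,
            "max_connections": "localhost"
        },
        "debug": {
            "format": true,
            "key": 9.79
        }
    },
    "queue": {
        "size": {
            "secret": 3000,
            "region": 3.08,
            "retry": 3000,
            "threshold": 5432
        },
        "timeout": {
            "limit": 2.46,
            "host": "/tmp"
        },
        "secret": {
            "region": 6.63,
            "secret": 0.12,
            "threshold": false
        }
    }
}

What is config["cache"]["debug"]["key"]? 9.79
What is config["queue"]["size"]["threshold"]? 5432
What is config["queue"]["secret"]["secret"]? 0.12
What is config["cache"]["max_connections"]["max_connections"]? "localhost"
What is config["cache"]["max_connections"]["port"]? False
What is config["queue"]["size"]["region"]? 3.08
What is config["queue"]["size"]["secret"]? 3000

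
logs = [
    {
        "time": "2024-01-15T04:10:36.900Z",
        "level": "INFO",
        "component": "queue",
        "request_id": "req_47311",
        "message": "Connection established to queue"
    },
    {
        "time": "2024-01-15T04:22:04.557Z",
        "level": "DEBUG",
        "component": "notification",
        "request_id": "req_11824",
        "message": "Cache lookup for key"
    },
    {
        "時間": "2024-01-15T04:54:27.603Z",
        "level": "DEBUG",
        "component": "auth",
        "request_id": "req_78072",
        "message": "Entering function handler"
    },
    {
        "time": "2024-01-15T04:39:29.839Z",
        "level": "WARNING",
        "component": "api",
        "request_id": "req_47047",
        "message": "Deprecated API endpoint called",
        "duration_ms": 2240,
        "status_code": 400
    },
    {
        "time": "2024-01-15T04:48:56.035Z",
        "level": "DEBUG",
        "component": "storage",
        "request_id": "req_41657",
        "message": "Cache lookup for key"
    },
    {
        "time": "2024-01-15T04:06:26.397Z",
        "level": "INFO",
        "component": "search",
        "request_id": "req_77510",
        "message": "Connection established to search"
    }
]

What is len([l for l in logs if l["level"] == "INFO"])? 2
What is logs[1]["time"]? "2024-01-15T04:22:04.557Z"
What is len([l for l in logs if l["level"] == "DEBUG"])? 3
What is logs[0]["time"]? "2024-01-15T04:10:36.900Z"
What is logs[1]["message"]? "Cache lookup for key"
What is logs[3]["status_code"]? 400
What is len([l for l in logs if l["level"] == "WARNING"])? 1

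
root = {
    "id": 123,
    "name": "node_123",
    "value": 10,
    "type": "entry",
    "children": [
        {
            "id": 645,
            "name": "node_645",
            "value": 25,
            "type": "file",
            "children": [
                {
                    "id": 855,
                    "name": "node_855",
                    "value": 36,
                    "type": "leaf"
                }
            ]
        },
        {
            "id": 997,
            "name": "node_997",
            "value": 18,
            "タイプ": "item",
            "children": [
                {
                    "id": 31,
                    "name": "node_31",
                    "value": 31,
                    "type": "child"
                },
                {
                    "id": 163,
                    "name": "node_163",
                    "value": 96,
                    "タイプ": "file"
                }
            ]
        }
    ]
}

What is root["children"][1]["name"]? "node_997"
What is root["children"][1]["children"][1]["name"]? "node_163"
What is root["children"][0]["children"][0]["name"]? "node_855"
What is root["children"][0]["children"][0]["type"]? "leaf"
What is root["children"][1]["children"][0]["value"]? 31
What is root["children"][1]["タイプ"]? "item"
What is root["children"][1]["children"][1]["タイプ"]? "file"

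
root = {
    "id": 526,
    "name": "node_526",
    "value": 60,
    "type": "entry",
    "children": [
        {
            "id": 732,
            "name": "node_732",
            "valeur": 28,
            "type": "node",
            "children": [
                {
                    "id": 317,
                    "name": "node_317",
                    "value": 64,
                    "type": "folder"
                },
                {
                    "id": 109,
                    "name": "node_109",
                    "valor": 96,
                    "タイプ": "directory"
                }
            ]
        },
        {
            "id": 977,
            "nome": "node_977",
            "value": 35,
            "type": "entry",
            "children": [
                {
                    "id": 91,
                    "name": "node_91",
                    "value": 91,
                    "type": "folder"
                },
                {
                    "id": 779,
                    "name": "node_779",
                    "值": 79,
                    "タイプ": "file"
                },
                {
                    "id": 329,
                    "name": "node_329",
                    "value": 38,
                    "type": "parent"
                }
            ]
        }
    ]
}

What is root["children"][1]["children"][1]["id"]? 779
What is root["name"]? "node_526"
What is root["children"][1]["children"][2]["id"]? 329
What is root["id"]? 526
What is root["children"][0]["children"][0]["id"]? 317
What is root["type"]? "entry"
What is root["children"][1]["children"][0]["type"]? "folder"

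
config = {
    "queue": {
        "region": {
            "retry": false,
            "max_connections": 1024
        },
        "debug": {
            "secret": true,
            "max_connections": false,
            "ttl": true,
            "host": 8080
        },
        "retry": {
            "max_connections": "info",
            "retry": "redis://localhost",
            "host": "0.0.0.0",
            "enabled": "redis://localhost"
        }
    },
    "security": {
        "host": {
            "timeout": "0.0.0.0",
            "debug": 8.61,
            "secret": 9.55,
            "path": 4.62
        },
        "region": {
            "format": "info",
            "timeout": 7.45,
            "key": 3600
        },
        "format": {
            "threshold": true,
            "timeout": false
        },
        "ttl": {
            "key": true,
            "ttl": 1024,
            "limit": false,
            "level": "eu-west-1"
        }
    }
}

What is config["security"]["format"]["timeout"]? False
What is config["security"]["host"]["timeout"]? "0.0.0.0"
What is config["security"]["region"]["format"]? "info"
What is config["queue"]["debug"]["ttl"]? True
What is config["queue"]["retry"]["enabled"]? "redis://localhost"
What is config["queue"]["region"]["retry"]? False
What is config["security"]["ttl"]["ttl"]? 1024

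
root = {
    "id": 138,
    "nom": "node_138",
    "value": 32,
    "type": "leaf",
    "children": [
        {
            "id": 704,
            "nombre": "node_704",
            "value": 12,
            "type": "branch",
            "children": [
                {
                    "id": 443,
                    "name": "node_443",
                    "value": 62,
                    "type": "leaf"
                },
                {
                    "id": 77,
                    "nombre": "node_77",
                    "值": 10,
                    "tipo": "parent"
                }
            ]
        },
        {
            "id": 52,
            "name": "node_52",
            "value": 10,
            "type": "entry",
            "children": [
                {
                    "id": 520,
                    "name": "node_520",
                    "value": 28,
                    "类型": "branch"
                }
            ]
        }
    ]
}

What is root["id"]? 138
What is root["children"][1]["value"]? 10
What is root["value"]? 32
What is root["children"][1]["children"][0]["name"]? "node_520"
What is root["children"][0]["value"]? 12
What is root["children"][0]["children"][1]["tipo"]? "parent"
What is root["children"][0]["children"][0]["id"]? 443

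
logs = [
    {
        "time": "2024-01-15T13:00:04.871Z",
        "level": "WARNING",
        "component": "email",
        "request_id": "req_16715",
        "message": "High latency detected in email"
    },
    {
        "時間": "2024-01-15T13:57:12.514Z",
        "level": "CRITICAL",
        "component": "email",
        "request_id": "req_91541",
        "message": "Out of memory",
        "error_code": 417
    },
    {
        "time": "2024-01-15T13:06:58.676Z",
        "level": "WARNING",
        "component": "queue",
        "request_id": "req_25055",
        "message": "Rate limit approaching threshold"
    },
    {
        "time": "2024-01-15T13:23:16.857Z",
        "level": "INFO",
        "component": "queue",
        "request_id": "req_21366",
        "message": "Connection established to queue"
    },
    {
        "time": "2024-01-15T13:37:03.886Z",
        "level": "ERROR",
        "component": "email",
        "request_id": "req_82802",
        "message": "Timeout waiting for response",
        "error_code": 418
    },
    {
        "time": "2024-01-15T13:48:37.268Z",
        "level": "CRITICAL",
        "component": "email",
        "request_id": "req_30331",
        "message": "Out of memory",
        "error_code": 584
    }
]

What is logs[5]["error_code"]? 584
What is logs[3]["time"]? "2024-01-15T13:23:16.857Z"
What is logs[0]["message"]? "High latency detected in email"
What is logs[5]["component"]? "email"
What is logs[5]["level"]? "CRITICAL"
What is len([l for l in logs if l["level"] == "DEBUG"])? 0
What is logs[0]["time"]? "2024-01-15T13:00:04.871Z"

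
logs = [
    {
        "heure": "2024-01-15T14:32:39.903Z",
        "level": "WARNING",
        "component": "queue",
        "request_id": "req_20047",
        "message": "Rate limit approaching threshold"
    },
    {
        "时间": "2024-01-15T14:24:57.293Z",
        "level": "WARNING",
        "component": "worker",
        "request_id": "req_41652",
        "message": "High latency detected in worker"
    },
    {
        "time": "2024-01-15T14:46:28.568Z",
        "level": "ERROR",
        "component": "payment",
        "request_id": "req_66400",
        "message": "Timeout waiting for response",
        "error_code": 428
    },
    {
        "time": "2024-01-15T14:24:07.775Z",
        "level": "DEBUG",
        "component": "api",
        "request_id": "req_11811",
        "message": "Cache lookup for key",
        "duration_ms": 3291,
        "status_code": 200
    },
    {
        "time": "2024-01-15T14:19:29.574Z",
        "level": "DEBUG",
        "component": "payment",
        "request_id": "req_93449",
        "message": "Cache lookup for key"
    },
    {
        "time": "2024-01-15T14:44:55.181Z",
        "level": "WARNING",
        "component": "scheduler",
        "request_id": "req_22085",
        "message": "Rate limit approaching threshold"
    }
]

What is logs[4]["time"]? "2024-01-15T14:19:29.574Z"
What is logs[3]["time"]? "2024-01-15T14:24:07.775Z"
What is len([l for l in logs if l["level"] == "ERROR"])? 1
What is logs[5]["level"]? "WARNING"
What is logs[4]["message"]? "Cache lookup for key"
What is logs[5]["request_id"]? "req_22085"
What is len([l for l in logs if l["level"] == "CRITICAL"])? 0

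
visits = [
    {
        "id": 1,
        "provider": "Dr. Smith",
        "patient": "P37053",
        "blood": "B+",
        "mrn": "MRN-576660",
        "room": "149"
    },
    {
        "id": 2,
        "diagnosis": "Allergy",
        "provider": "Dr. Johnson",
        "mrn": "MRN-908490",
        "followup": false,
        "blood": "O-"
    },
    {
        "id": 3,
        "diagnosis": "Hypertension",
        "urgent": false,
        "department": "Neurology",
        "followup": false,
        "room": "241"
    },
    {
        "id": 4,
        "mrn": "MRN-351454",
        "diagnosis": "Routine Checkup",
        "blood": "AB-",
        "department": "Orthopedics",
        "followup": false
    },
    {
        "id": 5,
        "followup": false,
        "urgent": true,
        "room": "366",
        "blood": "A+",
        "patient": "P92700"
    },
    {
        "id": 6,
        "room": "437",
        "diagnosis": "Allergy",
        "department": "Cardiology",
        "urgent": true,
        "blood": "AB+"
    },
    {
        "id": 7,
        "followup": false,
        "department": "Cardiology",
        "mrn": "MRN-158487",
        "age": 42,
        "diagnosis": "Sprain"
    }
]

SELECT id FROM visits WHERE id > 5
[6, 7]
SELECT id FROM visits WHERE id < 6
[1, 2, 3, 4, 5]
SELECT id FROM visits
[1, 2, 3, 4, 5, 6, 7]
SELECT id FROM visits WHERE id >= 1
[1, 2, 3, 4, 5, 6, 7]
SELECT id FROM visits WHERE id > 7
[]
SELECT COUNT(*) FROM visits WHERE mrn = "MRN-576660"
1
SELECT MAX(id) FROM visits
7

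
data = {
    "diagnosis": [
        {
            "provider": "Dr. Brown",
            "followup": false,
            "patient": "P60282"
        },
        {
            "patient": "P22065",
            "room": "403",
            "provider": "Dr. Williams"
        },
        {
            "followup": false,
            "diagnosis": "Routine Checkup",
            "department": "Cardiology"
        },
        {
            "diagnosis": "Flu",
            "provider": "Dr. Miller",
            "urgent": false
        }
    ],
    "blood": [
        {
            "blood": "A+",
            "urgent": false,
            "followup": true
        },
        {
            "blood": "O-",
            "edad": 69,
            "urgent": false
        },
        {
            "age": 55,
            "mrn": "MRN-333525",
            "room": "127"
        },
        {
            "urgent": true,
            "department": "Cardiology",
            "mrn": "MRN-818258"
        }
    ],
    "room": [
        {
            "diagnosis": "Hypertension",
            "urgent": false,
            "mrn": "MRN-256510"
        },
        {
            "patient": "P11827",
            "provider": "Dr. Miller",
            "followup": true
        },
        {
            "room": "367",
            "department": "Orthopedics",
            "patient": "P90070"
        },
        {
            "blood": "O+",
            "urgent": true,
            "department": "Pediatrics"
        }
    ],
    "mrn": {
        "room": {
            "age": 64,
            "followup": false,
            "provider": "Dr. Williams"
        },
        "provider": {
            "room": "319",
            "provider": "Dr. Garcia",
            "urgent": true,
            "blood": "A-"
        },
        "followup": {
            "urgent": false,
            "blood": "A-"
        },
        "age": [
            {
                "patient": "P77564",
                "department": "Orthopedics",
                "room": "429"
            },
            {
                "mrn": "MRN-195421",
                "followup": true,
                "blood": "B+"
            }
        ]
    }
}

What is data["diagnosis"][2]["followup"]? False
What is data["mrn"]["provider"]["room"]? "319"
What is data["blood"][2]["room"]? "127"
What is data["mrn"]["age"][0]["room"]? "429"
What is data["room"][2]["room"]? "367"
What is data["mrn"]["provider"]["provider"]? "Dr. Garcia"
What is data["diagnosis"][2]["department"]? "Cardiology"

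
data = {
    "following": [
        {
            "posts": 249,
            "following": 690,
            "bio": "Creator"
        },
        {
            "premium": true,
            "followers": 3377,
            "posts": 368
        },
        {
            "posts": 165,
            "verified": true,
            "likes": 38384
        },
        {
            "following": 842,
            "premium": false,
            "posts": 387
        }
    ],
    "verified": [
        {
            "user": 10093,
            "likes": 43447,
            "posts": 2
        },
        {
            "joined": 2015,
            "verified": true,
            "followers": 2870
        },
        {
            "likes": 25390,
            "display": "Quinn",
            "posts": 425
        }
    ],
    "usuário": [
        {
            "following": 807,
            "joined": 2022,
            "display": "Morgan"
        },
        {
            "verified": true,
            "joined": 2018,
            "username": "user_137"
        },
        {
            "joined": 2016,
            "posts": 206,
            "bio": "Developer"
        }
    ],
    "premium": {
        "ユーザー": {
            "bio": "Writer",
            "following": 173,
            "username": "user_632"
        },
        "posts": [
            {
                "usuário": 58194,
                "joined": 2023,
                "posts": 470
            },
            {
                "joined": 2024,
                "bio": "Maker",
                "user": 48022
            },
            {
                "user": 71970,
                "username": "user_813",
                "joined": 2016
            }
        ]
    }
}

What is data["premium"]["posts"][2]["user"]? 71970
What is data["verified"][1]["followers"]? 2870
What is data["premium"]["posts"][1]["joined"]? 2024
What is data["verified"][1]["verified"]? True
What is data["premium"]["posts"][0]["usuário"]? 58194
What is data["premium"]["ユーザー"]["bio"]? "Writer"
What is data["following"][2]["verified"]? True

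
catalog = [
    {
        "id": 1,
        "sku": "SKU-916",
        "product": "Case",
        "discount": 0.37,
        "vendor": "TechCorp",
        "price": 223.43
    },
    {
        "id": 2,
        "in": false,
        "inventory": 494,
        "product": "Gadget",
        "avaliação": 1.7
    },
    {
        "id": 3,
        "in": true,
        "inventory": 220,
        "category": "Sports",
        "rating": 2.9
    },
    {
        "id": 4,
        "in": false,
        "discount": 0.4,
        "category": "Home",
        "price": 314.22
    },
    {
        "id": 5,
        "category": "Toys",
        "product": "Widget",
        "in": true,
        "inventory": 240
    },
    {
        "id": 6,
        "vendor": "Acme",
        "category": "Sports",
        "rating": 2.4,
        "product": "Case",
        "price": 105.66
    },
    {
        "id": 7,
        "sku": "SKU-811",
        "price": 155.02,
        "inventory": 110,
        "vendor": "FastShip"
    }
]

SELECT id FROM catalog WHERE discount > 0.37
[4]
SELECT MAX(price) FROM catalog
314.22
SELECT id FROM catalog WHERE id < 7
[1, 2, 3, 4, 5, 6]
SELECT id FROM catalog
[1, 2, 3, 4, 5, 6, 7]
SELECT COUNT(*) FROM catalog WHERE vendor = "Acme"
1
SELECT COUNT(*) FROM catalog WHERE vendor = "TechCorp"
1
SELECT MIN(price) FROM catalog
105.66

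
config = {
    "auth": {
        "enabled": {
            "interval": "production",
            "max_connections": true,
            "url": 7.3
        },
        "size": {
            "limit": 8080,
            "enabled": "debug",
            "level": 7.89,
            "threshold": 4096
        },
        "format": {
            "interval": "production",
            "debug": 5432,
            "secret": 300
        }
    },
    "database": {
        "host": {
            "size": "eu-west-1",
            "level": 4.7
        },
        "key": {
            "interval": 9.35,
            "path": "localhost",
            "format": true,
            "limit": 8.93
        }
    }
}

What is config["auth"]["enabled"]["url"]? 7.3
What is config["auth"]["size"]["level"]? 7.89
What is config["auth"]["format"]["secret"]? 300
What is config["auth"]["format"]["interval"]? "production"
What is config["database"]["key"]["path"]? "localhost"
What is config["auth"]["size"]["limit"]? 8080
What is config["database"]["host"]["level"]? 4.7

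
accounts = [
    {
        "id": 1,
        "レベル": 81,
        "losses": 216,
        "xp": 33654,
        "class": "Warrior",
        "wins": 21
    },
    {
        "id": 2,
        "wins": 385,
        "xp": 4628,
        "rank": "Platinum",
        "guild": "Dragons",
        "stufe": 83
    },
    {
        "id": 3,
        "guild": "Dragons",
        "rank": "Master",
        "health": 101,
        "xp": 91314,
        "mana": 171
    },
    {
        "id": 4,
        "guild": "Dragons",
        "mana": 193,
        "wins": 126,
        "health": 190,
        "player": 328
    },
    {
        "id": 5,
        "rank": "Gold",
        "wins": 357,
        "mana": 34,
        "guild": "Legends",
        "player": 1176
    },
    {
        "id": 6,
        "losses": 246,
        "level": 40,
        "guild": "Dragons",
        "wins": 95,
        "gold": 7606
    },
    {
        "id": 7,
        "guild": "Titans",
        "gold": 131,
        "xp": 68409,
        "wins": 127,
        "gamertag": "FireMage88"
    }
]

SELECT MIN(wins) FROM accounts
21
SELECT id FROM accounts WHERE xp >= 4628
[1, 2, 3, 7]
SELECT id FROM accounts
[1, 2, 3, 4, 5, 6, 7]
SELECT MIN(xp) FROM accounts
4628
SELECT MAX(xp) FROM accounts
91314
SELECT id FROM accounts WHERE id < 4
[1, 2, 3]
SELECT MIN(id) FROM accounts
1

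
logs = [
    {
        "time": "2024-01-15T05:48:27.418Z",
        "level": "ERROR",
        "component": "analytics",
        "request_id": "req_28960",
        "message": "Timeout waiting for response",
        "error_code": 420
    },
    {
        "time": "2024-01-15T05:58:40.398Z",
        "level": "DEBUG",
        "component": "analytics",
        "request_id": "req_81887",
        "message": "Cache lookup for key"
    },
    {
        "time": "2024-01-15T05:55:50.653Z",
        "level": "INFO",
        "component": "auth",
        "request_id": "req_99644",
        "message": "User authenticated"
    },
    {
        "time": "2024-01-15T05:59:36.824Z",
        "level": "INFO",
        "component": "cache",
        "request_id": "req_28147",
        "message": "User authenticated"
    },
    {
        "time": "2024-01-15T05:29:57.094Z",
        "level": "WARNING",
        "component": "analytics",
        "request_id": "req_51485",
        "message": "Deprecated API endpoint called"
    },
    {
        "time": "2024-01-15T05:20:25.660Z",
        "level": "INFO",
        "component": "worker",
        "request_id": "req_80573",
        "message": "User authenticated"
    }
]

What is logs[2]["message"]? "User authenticated"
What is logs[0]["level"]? "ERROR"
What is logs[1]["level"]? "DEBUG"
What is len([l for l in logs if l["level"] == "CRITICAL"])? 0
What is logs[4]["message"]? "Deprecated API endpoint called"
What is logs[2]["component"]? "auth"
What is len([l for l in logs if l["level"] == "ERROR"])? 1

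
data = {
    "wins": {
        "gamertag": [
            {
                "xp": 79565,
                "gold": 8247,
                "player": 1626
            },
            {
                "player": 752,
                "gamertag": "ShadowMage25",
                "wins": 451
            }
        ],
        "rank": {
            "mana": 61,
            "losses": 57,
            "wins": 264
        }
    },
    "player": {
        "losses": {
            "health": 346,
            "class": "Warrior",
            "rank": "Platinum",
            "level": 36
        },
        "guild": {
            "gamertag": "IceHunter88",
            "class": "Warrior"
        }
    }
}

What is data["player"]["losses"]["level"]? 36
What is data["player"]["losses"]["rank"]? "Platinum"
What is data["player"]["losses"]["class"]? "Warrior"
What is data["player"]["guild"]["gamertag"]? "IceHunter88"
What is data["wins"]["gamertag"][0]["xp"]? 79565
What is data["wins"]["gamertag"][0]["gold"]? 8247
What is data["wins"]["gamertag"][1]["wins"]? 451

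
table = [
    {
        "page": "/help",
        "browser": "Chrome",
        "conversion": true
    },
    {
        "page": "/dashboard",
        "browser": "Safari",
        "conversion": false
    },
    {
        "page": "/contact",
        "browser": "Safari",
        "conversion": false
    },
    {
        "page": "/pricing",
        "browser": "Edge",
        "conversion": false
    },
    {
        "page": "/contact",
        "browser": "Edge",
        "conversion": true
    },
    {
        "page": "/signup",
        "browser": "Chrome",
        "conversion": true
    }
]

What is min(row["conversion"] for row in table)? False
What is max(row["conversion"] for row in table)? True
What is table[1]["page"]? "/dashboard"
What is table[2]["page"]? "/contact"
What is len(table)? 6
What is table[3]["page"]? "/pricing"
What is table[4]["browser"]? "Edge"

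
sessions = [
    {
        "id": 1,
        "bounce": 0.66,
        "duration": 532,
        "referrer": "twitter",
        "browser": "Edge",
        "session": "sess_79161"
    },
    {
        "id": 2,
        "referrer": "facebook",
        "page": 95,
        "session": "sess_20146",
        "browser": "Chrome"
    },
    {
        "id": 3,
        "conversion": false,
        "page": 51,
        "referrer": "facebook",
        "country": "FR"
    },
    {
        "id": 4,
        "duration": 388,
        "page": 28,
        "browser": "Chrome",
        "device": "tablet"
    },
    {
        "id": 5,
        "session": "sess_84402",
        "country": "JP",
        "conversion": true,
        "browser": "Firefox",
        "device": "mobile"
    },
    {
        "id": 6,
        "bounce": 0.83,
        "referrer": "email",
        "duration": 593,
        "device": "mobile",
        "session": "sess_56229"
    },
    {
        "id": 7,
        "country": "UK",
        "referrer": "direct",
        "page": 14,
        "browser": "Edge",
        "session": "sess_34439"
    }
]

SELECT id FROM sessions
[1, 2, 3, 4, 5, 6, 7]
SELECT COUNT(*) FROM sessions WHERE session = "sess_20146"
1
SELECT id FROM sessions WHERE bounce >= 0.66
[1, 6]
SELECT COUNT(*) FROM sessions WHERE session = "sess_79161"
1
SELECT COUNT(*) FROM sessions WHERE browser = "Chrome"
2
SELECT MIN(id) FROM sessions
1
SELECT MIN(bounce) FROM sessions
0.66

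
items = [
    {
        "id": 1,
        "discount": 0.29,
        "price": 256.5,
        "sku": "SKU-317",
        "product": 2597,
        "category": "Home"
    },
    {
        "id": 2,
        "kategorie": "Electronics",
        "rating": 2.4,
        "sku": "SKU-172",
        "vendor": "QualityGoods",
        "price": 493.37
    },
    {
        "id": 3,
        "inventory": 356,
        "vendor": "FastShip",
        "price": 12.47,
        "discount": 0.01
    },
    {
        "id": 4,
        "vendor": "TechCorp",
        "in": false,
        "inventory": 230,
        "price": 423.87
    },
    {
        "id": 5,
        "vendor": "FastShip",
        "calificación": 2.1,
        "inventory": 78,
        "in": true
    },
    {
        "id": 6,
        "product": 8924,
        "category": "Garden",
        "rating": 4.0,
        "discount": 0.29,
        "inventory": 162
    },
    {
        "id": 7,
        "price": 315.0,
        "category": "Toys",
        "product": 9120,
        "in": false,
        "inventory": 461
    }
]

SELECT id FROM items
[1, 2, 3, 4, 5, 6, 7]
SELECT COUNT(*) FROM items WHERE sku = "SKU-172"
1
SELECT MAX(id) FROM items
7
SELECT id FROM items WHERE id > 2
[3, 4, 5, 6, 7]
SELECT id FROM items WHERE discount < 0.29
[3]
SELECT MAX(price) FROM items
493.37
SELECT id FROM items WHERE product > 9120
[]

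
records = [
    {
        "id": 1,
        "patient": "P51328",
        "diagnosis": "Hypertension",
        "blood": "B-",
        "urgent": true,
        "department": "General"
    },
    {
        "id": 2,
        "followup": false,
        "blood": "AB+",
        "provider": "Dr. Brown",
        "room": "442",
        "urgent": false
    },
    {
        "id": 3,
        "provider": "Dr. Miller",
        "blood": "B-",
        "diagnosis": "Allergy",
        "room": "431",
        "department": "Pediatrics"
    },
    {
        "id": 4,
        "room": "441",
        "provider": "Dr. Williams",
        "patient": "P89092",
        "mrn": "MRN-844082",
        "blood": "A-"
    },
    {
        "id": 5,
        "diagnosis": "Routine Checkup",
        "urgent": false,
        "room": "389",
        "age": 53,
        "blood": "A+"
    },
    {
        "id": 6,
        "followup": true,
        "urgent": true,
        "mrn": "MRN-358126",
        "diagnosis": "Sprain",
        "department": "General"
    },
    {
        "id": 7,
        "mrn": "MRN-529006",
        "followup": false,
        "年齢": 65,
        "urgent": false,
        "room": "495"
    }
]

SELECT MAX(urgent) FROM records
True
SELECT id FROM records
[1, 2, 3, 4, 5, 6, 7]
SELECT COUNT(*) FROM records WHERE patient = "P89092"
1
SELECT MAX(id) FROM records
7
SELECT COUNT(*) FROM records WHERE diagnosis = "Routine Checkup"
1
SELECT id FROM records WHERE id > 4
[5, 6, 7]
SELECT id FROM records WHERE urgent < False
[]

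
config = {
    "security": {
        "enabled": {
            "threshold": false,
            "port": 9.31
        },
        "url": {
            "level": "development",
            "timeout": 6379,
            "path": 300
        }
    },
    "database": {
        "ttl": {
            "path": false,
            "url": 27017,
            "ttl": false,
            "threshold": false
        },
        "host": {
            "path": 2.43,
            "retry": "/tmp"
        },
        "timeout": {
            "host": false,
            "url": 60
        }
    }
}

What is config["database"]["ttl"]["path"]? False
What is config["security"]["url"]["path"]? 300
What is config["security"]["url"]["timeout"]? 6379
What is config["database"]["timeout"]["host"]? False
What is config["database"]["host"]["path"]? 2.43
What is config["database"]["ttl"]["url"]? 27017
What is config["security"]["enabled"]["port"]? 9.31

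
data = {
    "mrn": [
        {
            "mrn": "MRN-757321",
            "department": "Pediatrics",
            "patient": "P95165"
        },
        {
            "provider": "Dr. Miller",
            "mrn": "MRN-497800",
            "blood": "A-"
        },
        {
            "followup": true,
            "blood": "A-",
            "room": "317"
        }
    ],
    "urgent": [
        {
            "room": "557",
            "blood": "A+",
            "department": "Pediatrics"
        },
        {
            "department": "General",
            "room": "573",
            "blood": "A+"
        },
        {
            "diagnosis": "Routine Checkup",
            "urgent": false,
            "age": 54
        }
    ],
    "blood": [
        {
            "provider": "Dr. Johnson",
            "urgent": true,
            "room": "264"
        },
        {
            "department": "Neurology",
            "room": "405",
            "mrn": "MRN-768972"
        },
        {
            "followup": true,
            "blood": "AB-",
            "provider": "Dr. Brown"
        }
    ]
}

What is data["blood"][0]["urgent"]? True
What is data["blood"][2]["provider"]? "Dr. Brown"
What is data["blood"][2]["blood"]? "AB-"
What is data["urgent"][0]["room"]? "557"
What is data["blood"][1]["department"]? "Neurology"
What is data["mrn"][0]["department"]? "Pediatrics"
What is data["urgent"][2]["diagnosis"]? "Routine Checkup"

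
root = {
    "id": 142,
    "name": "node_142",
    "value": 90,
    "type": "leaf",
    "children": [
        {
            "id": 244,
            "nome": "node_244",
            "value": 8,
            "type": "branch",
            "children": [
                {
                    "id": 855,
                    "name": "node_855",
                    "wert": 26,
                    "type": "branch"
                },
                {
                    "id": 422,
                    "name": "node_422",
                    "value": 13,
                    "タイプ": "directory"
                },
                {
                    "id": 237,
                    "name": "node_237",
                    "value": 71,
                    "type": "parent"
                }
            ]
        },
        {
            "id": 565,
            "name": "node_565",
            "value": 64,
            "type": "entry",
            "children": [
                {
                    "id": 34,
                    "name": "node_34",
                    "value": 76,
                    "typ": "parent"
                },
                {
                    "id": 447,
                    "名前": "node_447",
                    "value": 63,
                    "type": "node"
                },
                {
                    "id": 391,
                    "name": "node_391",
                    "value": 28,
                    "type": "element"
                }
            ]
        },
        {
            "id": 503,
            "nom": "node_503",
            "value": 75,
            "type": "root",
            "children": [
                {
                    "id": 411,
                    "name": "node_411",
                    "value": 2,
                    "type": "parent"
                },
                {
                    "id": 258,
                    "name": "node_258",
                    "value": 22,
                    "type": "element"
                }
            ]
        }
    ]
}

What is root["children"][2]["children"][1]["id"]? 258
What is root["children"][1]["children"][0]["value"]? 76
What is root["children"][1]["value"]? 64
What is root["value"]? 90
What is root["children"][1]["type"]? "entry"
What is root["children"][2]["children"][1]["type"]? "element"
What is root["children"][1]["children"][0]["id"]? 34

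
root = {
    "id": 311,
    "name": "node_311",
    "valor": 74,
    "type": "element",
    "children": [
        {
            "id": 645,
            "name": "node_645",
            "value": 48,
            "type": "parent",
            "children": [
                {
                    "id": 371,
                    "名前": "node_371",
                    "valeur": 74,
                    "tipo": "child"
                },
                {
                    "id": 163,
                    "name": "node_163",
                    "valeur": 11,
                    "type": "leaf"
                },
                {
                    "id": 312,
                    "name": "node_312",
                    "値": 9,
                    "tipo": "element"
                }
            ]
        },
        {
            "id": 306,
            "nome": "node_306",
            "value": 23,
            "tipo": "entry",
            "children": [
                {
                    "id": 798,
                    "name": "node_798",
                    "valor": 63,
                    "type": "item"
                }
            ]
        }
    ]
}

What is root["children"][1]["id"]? 306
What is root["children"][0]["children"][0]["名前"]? "node_371"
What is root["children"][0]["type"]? "parent"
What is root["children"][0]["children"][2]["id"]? 312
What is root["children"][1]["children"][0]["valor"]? 63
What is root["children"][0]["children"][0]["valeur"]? 74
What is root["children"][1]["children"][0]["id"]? 798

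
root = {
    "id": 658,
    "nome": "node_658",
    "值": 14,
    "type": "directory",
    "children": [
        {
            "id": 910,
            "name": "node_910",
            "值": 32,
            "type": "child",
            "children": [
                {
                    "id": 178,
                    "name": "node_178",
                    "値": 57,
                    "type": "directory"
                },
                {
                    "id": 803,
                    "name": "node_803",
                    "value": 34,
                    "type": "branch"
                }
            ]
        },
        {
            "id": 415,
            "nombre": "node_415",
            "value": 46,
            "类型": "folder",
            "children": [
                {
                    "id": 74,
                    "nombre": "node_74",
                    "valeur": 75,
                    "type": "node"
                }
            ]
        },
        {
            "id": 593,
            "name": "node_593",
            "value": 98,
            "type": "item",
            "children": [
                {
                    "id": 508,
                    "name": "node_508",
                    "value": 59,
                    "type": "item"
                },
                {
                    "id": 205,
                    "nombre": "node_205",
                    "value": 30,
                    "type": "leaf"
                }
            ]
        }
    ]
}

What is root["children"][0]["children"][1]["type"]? "branch"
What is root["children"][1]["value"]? 46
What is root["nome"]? "node_658"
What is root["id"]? 658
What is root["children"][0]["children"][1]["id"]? 803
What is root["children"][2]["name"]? "node_593"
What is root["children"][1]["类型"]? "folder"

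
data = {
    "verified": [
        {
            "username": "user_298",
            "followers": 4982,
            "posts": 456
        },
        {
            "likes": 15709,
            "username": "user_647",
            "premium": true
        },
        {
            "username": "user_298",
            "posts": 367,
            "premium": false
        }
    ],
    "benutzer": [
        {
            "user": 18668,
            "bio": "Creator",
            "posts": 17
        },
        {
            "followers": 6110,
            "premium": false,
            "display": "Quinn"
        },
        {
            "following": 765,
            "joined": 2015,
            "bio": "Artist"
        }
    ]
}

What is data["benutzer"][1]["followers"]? 6110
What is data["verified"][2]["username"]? "user_298"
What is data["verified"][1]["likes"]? 15709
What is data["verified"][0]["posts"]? 456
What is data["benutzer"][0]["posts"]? 17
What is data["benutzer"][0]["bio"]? "Creator"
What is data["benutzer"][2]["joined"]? 2015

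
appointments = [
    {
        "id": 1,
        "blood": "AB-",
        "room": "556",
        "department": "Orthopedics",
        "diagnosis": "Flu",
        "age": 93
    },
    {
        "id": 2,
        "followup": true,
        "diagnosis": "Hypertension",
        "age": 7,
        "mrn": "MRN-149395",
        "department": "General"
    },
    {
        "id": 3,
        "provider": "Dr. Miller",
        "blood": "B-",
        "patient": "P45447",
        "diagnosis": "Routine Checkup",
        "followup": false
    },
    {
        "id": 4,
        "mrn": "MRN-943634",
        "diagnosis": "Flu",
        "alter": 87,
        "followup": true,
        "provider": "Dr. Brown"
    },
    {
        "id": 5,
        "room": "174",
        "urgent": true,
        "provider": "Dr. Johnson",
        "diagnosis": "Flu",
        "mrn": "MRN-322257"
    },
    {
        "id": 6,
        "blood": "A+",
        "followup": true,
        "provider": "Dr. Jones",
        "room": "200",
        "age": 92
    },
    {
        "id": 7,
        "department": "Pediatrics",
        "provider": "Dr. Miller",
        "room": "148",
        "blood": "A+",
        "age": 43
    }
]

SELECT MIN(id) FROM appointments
1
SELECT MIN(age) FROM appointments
7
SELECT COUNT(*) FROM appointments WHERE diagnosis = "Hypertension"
1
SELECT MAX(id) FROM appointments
7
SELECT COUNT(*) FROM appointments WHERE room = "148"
1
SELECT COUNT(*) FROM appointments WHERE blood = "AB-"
1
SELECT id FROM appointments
[1, 2, 3, 4, 5, 6, 7]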